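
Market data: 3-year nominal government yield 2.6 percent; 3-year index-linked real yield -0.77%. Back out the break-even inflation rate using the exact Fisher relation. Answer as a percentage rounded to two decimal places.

(1 + π) = (1 + i)/(1 + r) = 1.02600 / 0.99230 = 1.033962
Break-even inflation = 1.033962 − 1 → 3.40%.

3.40%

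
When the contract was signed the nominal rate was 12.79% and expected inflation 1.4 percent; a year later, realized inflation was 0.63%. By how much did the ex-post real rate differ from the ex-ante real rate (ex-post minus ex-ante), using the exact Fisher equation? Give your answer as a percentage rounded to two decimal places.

0.85%

Ex-ante: (1 + 0.1279)/(1 + 0.0140) − 1 = 11.2327%
Ex-post: (1 + 0.1279)/(1 + 0.0063) − 1 = 12.0839%
Difference (ex-post − ex-ante) = 0.8511% → 0.85%.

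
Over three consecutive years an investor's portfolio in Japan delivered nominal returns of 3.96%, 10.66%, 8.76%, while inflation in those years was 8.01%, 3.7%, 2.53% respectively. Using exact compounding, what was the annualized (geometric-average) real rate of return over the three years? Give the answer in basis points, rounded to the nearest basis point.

290 basis points

Compound the nominal returns: 1.0396 × 1.1066 × 1.0876 = 1.25119827.
Compound inflation: 1.0801 × 1.0370 × 1.0253 = 1.14840131.
Deflate: 1.25119827 / 1.14840131 = 1.08951310.
Annualized real rate = 1.08951310^(1/3) − 1 = 2.8989% → 290 basis points.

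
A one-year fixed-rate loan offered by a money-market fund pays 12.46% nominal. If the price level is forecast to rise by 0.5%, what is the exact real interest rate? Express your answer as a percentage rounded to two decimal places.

1 + r = 1.12460 / 1.00500 = 1.119005
r = 1.119005 − 1 = 11.9005%, i.e. 11.90%.

11.90%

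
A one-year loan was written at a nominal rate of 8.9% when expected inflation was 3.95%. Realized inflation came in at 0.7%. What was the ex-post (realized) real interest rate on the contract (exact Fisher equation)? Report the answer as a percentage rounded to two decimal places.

Ex-post: (1 + 0.0890)/(1 + 0.0070) − 1 = 8.1430%
So the realized real rate is 8.14%.

8.14%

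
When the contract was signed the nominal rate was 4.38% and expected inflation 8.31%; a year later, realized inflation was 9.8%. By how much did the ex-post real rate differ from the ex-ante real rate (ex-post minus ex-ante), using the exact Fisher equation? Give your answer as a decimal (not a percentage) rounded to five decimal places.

Ex-ante: (1 + 0.0438)/(1 + 0.0831) − 1 = -3.6285%
Ex-post: (1 + 0.0438)/(1 + 0.0980) − 1 = -4.9362%
Difference (ex-post − ex-ante) = -1.3078% → -0.01308.

-0.01308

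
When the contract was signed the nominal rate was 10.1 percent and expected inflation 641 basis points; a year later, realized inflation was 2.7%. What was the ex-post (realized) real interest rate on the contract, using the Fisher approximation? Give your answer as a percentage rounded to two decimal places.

7.40%

Ex-post: 10.1% − 2.7% = 7.400%
So the realized real rate is 7.40%.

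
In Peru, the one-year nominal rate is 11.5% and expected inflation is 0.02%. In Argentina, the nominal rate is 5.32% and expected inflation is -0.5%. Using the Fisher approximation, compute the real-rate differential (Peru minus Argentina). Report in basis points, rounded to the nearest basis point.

Peru: 11.5% − 0.02% = 11.480%
Argentina: 5.32% − (-0.5%) = 5.820%
Differential = 5.660% → 566 basis points.

566 basis points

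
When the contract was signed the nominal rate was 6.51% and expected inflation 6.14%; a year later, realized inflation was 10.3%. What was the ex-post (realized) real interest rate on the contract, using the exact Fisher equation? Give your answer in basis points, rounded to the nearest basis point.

-344 basis points

Ex-post: (1 + 0.0651)/(1 + 0.1030) − 1 = -3.4361%
So the realized real rate is -344 basis points.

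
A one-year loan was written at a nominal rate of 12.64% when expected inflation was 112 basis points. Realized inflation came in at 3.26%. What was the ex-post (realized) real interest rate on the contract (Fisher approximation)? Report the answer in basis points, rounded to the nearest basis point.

Ex-post: 12.64% − 3.26% = 9.380%
So the realized real rate is 938 basis points.

938 basis points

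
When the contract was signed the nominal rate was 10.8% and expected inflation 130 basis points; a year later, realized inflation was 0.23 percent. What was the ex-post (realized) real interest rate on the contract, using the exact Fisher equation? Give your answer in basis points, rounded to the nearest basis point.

1055 basis points

Ex-post: (1 + 0.1080)/(1 + 0.0023) − 1 = 10.5457%
So the realized real rate is 1055 basis points.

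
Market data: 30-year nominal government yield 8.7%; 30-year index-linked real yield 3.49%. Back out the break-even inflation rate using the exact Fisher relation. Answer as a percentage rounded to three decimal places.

(1 + π) = (1 + i)/(1 + r) = 1.08700 / 1.03490 = 1.050343
Break-even inflation = 1.050343 − 1 → 5.034%.

5.034%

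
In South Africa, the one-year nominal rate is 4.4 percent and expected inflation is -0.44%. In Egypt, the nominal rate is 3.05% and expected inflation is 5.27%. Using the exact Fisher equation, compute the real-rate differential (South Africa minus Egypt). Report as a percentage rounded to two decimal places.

6.97%

South Africa: (1 + 0.0440)/(1 − 0.0044) − 1 = 4.8614%
Egypt: (1 + 0.0305)/(1 + 0.0527) − 1 = -2.1089%
Differential = 4.8614% − (-2.1089%) = 6.9703% → 6.97%.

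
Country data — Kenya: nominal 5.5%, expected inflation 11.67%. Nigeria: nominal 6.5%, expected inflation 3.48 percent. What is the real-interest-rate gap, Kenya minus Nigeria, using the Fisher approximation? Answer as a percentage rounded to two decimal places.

Kenya: 5.5% − 11.67% = -6.170%
Nigeria: 6.5% − 3.48% = 3.020%
Differential = -9.190% → -9.19%.

-9.19%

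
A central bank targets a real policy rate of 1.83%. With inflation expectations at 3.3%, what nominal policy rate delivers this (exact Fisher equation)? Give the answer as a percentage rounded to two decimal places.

5.19%

(1 + i) = (1 + r)(1 + π) = 1.01830 × 1.03300 = 1.0519039
i = 1.0519039 − 1, so the required nominal rate is 5.19%.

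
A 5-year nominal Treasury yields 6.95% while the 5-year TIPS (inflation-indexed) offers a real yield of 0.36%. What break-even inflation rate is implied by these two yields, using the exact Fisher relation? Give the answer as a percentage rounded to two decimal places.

6.57%

(1 + π) = (1 + i)/(1 + r) = 1.06950 / 1.00360 = 1.065664
Break-even inflation = 1.065664 − 1 → 6.57%.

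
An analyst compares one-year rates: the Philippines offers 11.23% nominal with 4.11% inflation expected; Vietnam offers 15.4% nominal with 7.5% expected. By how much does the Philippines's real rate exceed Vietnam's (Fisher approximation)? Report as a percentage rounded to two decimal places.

-0.78%

The Philippines: 11.23% − 4.11% = 7.120%
Vietnam: 15.4% − 7.5% = 7.900%
Differential = -0.780% → -0.78%.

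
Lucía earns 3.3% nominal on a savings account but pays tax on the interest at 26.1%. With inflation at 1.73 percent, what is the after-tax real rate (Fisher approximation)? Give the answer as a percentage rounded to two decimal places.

0.71%

After-tax nominal return = 3.3% × (1 − 0.261) = 2.4387%.
r ≈ 2.4387% − 1.73% → 0.71%.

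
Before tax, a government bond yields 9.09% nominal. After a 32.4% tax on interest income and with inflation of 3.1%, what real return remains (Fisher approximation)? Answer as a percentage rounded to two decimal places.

3.04%

After-tax nominal return = 9.09% × (1 − 0.324) = 6.14484%.
r ≈ 6.14484% − 3.1% → 3.04%.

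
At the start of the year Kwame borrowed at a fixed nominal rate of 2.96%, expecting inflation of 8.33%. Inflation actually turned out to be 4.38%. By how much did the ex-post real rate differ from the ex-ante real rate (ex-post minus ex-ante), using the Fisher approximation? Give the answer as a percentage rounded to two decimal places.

Ex-ante: 2.96% − 8.33% = -5.370%
Ex-post: 2.96% − 4.38% = -1.420%
Difference (ex-post − ex-ante) = 3.9500% → 3.95%.

3.95%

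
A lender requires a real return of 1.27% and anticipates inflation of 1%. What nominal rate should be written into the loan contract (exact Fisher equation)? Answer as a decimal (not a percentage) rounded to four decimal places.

0.0228

(1 + i) = (1 + r)(1 + π) = 1.01270 × 1.01000 = 1.022827
i = 1.022827 − 1, so the required nominal rate is 0.0228.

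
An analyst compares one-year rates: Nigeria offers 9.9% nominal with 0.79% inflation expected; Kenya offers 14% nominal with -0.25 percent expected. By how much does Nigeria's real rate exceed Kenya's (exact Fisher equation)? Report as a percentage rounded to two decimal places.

Nigeria: (1 + 0.0990)/(1 + 0.0079) − 1 = 9.0386%
Kenya: (1 + 0.1400)/(1 − 0.0025) − 1 = 14.2857%
Differential = 9.0386% − 14.2857% = -5.2471% → -5.25%.

-5.25%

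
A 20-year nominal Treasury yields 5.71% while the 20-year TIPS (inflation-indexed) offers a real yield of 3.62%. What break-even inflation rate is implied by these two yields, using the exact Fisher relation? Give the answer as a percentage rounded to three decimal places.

(1 + π) = (1 + i)/(1 + r) = 1.05710 / 1.03620 = 1.020170
Break-even inflation = 1.020170 − 1 → 2.017%.

2.017%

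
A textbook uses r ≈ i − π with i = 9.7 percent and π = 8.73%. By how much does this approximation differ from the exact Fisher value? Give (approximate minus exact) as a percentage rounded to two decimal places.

Approximate: r ≈ 9.700% − 8.730% = 0.9700%
Exact: (1 + 0.0970)/(1 + 0.0873) − 1 = 0.8921%
Error = 0.9700% − 0.8921% = 0.0779% → 0.08%.

0.08%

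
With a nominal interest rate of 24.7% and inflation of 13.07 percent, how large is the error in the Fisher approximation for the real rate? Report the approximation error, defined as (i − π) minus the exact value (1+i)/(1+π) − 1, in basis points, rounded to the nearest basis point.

Approximate: r ≈ 24.700% − 13.070% = 11.6300%
Exact: (1 + 0.2470)/(1 + 0.1307) − 1 = 10.2857%
Error = 11.6300% − 10.2857% = 1.3443% → 134 basis points.

134 basis points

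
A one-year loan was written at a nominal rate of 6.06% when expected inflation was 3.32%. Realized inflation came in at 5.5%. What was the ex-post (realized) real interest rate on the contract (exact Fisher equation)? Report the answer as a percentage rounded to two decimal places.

Ex-post: (1 + 0.0606)/(1 + 0.0550) − 1 = 0.5308%
So the realized real rate is 0.53%.

0.53%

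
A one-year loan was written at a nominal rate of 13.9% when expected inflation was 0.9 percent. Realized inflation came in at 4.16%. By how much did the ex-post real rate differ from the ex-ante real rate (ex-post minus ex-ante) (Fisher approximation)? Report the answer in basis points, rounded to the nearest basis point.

Ex-ante: 13.9% − 0.9% = 13.000%
Ex-post: 13.9% − 4.16% = 9.740%
Difference (ex-post − ex-ante) = -3.2600% → -326 basis points.

-326 basis points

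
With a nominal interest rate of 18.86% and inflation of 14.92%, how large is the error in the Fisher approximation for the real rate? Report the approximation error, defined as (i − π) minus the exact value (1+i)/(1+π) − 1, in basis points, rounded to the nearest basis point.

Approximate: r ≈ 18.860% − 14.920% = 3.9400%
Exact: (1 + 0.1886)/(1 + 0.1492) − 1 = 3.4285%
Error = 3.9400% − 3.4285% = 0.5115% → 51 basis points.

51 basis points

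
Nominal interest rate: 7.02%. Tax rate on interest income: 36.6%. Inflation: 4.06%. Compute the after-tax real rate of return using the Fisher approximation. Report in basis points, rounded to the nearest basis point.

After-tax nominal return = 7.02% × (1 − 0.366) = 4.45068%.
r ≈ 4.45068% − 4.06% → 39 basis points.

39 basis points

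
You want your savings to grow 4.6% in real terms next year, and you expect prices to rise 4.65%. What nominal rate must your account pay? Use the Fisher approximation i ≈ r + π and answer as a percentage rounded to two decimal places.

i ≈ r + π = 4.6% + 4.65% = 9.25%.

9.25%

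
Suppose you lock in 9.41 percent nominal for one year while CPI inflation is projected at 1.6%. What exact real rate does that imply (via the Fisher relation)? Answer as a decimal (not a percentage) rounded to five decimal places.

By the Fisher relation, 1 + r = (1 + i)/(1 + π).
1 + r = 1.09410 / 1.01600 = 1.076870
r = 1.076870 − 1 = 7.6870%, i.e. 0.07687.

0.07687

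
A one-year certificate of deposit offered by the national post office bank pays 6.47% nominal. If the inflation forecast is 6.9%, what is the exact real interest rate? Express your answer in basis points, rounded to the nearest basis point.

By the Fisher equation, 1 + r = (1 + i)/(1 + π).
1 + r = 1.06470 / 1.06900 = 0.995978
r = 0.995978 − 1 = -0.4022%, i.e. -40 basis points.

-40 basis points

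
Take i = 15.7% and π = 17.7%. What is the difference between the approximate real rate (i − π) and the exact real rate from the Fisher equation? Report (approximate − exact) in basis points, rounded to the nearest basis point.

Approximate: r ≈ 15.700% − 17.700% = -2.0000%
Exact: (1 + 0.1570)/(1 + 0.1770) − 1 = -1.6992%
Error = -2.0000% − (-1.6992%) = -0.3008% → -30 basis points.

-30 basis points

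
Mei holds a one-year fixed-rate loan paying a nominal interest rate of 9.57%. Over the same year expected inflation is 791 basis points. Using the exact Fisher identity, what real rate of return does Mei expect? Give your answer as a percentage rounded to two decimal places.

1.54%

By the Fisher identity, 1 + r = (1 + i)/(1 + π).
1 + r = 1.09570 / 1.07910 = 1.015383
r = 1.015383 − 1 = 1.5383%, i.e. 1.54%.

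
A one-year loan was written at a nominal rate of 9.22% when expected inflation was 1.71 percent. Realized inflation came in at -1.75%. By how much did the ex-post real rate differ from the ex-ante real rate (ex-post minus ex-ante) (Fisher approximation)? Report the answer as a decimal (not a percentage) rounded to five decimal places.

0.03460

Ex-ante: 9.22% − 1.71% = 7.510%
Ex-post: 9.22% − (-1.75%) = 10.970%
Difference (ex-post − ex-ante) = 3.4600% → 0.03460.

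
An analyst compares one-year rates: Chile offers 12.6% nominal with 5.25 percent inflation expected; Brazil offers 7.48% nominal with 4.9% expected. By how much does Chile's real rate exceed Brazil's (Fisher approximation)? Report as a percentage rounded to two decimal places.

Chile: 12.6% − 5.25% = 7.350%
Brazil: 7.48% − 4.9% = 2.580%
Differential = 4.770% → 4.77%.

4.77%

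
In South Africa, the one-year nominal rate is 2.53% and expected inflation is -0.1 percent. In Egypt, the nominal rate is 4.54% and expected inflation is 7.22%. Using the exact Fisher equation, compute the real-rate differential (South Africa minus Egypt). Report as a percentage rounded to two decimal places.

5.13%

South Africa: (1 + 0.0253)/(1 − 0.0010) − 1 = 2.6326%
Egypt: (1 + 0.0454)/(1 + 0.0722) − 1 = -2.4995%
Differential = 2.6326% − (-2.4995%) = 5.1322% → 5.13%.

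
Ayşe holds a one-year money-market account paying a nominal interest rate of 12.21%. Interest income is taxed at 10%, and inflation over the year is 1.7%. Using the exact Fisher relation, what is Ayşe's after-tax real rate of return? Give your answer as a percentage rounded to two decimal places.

9.13%

After-tax nominal return = 12.21% × (1 − 0.1) = 10.9890%.
1 + r = 1.10989 / 1.01700 = 1.091337
After-tax real rate = 1.091337 − 1 → 9.13%.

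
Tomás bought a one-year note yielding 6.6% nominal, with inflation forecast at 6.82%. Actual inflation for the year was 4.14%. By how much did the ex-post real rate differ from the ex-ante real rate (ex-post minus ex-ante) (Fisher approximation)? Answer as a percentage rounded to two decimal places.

2.68%

Ex-ante: 6.6% − 6.82% = -0.220%
Ex-post: 6.6% − 4.14% = 2.460%
Difference (ex-post − ex-ante) = 2.6800% → 2.68%.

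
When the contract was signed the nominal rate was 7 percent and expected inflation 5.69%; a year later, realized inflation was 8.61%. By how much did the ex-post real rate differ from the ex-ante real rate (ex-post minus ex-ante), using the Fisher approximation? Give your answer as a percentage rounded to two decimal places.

Ex-ante: 7% − 5.69% = 1.310%
Ex-post: 7% − 8.61% = -1.610%
Difference (ex-post − ex-ante) = -2.9200% → -2.92%.

-2.92%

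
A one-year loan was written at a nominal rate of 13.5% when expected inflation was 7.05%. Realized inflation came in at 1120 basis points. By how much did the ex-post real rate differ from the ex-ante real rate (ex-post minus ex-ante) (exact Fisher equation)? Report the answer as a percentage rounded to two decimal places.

-3.96%

Ex-ante: (1 + 0.1350)/(1 + 0.0705) − 1 = 6.0252%
Ex-post: (1 + 0.1350)/(1 + 0.1120) − 1 = 2.0683%
Difference (ex-post − ex-ante) = -3.9569% → -3.96%.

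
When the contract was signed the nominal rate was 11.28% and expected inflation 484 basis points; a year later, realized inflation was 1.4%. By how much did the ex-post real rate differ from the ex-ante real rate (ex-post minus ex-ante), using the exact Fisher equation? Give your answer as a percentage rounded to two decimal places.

Ex-ante: (1 + 0.1128)/(1 + 0.0484) − 1 = 6.1427%
Ex-post: (1 + 0.1128)/(1 + 0.0140) − 1 = 9.7436%
Difference (ex-post − ex-ante) = 3.6009% → 3.60%.

3.60%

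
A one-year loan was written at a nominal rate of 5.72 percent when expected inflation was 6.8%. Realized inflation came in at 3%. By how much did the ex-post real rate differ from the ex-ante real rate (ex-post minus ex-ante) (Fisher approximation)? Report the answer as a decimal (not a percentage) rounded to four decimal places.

0.0380

Ex-ante: 5.72% − 6.8% = -1.080%
Ex-post: 5.72% − 3% = 2.720%
Difference (ex-post − ex-ante) = 3.8000% → 0.0380.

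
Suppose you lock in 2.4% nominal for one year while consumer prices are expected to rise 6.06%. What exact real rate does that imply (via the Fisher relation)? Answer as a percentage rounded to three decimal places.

-3.451%

By the Fisher relation, 1 + r = (1 + i)/(1 + π).
1 + r = 1.02400 / 1.06060 = 0.965491
r = 0.965491 − 1 = -3.4509%, i.e. -3.451%.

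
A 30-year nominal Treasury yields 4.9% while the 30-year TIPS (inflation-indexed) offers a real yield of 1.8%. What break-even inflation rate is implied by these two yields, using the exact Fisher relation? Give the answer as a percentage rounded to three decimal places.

(1 + π) = (1 + i)/(1 + r) = 1.04900 / 1.01800 = 1.030452
Break-even inflation = 1.030452 − 1 → 3.045%.

3.045%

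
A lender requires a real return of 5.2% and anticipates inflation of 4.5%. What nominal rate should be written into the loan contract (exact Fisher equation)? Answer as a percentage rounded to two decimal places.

9.93%

(1 + i) = (1 + r)(1 + π) = 1.05200 × 1.04500 = 1.09934
i = 1.09934 − 1, so the required nominal rate is 9.93%.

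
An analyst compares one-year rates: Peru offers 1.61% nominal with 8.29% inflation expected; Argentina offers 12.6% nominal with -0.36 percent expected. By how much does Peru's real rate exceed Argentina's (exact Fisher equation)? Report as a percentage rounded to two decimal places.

Peru: (1 + 0.0161)/(1 + 0.0829) − 1 = -6.1686%
Argentina: (1 + 0.1260)/(1 − 0.0036) − 1 = 13.0068%
Differential = -6.1686% − 13.0068% = -19.1754% → -19.18%.

-19.18%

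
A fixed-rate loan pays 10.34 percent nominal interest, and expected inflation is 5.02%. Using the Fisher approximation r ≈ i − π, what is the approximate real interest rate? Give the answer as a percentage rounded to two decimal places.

r ≈ i − π = 10.34% − 5.02% = 5.32%.

5.32%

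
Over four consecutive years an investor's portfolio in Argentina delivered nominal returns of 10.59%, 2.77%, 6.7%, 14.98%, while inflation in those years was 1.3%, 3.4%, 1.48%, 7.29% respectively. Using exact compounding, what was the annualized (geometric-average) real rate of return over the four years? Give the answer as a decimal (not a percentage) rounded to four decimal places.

Nominal growth factor = 1.1059 × 1.0277 × 1.0670 × 1.1498 = 1.39434081
Price-level growth factor = 1.0130 × 1.0340 × 1.0148 × 1.0729 = 1.14043277
Real growth factor = 1.39434081 / 1.14043277 = 1.22264183
Annualized real rate = 1.22264183^(1/4) − 1 = 5.1538% → 0.0515.

0.0515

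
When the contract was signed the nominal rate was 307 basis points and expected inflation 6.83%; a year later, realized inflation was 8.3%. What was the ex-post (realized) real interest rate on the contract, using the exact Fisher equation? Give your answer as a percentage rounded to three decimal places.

Ex-post: (1 + 0.0307)/(1 + 0.0830) − 1 = -4.8292%
So the realized real rate is -4.829%.

-4.829%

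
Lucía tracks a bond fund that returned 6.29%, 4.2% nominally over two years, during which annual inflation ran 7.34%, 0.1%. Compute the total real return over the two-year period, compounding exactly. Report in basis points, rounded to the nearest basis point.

308 basis points

Nominal growth factor = 1.0629 × 1.0420 = 1.107542
Price-level growth factor = 1.0734 × 1.0010 = 1.074473
Real growth factor = 1.107542 / 1.074473 = 1.030776
Total real return = 1.030776 − 1 → 308 basis points.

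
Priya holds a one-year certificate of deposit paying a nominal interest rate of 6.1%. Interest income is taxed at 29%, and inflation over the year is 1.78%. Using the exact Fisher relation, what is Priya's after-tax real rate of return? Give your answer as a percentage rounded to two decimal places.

2.51%

After-tax nominal return = 6.1% × (1 − 0.29) = 4.3310%.
1 + r = 1.04331 / 1.01780 = 1.025064
After-tax real rate = 1.025064 − 1 → 2.51%.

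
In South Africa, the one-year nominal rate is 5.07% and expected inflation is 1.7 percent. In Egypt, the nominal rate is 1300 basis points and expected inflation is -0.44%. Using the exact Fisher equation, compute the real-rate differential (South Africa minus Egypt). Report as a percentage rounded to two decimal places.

South Africa: (1 + 0.0507)/(1 + 0.0170) − 1 = 3.3137%
Egypt: (1 + 0.1300)/(1 − 0.0044) − 1 = 13.4994%
Differential = 3.3137% − 13.4994% = -10.1857% → -10.19%.

-10.19%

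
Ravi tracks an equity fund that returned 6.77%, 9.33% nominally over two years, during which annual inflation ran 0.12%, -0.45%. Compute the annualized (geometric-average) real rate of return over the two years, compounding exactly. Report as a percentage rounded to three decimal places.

8.221%

Nominal growth factor = 1.0677 × 1.0933 = 1.16731641
Price-level growth factor = 1.0012 × 0.9955 = 0.99669460
Real growth factor = 1.16731641 / 0.99669460 = 1.17118765
Annualized real rate = 1.17118765^(1/2) − 1 = 8.2214% → 8.221%.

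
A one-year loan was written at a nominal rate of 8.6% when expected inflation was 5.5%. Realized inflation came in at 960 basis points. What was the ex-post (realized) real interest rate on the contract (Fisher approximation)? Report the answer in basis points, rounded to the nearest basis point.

-100 basis points

Ex-post: 8.6% − 9.6% = -1.000%
So the realized real rate is -100 basis points.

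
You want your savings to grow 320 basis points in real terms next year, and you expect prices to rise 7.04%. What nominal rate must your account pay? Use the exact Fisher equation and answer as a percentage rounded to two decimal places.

10.47%

(1 + i) = (1 + r)(1 + π) = 1.03200 × 1.07040 = 1.1046528
i = 1.1046528 − 1, so the required nominal rate is 10.47%.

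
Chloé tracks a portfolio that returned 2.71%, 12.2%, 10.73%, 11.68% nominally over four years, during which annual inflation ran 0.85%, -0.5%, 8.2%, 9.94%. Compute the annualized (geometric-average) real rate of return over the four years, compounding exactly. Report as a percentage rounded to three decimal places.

Compound the nominal returns: 1.0271 × 1.1220 × 1.1073 × 1.1168 = 1.42510312.
Compound inflation: 1.0085 × 0.9950 × 1.0820 × 1.0994 = 1.19366367.
Deflate: 1.42510312 / 1.19366367 = 1.19389000.
Annualized real rate = 1.19389000^(1/4) − 1 = 4.5300% → 4.530%.

4.530%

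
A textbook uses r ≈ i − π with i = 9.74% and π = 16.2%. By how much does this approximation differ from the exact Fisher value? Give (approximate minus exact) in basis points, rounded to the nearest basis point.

-90 basis points

Approximate: r ≈ 9.740% − 16.200% = -6.4600%
Exact: (1 + 0.0974)/(1 + 0.1620) − 1 = -5.5594%
Error = -6.4600% − (-5.5594%) = -0.9006% → -90 basis points.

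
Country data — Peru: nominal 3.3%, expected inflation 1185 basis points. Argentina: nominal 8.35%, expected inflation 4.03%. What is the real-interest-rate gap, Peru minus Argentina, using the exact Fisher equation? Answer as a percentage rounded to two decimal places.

Peru: (1 + 0.0330)/(1 + 0.1185) − 1 = -7.6442%
Argentina: (1 + 0.0835)/(1 + 0.0403) − 1 = 4.1526%
Differential = -7.6442% − 4.1526% = -11.7968% → -11.80%.

-11.80%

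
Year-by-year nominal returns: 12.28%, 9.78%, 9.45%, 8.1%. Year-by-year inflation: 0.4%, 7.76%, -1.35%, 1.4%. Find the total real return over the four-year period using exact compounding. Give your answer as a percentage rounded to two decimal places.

Compound the nominal returns: 1.1228 × 1.0978 × 1.0945 × 1.0810 = 1.458368.
Compound inflation: 1.0040 × 1.0776 × 0.9865 × 1.0140 = 1.082247.
Deflate: 1.458368 / 1.082247 = 1.347537.
Total real return = 1.347537 − 1 → 34.75%.

34.75%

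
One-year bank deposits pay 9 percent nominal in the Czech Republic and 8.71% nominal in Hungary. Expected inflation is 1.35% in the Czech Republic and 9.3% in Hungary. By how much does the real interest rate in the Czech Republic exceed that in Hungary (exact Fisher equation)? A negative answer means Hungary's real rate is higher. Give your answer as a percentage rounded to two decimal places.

8.09%

The Czech Republic: (1 + 0.0900)/(1 + 0.0135) − 1 = 7.5481%
Hungary: (1 + 0.0871)/(1 + 0.0930) − 1 = -0.5398%
Differential = 7.5481% − (-0.5398%) = 8.0879% → 8.09%.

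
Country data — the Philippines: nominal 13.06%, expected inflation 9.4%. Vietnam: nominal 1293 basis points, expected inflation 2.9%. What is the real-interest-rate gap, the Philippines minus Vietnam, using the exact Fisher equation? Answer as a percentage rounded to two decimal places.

-6.40%

The Philippines: (1 + 0.1306)/(1 + 0.0940) − 1 = 3.3455%
Vietnam: (1 + 0.1293)/(1 + 0.0290) − 1 = 9.7473%
Differential = 3.3455% − 9.7473% = -6.4018% → -6.40%.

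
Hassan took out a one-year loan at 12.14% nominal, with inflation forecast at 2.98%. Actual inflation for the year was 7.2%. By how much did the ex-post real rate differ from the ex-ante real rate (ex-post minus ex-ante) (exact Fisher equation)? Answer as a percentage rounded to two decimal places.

Ex-ante: (1 + 0.1214)/(1 + 0.0298) − 1 = 8.8949%
Ex-post: (1 + 0.1214)/(1 + 0.0720) − 1 = 4.6082%
Difference (ex-post − ex-ante) = -4.2867% → -4.29%.

-4.29%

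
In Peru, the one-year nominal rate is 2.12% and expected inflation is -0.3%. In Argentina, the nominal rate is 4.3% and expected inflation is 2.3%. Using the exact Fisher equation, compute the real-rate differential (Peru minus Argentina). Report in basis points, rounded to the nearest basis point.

Peru: (1 + 0.0212)/(1 − 0.0030) − 1 = 2.4273%
Argentina: (1 + 0.0430)/(1 + 0.0230) − 1 = 1.9550%
Differential = 2.4273% − 1.9550% = 0.4722% → 47 basis points.

47 basis points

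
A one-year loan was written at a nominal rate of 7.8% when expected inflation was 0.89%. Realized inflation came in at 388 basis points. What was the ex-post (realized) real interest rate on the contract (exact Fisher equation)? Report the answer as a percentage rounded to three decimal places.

3.774%

Ex-post: (1 + 0.0780)/(1 + 0.0388) − 1 = 3.7736%
So the realized real rate is 3.774%.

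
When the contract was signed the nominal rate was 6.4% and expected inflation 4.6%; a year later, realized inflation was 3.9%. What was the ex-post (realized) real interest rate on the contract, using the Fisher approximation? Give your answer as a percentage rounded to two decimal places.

Ex-post: 6.4% − 3.9% = 2.500%
So the realized real rate is 2.50%.

2.50%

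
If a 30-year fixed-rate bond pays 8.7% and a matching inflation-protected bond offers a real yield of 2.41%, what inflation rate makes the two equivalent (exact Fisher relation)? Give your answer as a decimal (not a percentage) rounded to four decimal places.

0.0614

(1 + π) = (1 + i)/(1 + r) = 1.08700 / 1.02410 = 1.061420
Break-even inflation = 1.061420 − 1 → 0.0614.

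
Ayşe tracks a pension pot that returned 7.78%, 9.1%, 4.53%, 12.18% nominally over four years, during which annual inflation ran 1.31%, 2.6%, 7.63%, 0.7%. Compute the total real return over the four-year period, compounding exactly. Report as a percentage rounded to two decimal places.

22.39%

Compound the nominal returns: 1.0778 × 1.0910 × 1.0453 × 1.1218 = 1.378857.
Compound inflation: 1.0131 × 1.0260 × 1.0763 × 1.0070 = 1.126581.
Deflate: 1.378857 / 1.126581 = 1.223931.
Total real return = 1.223931 − 1 → 22.39%.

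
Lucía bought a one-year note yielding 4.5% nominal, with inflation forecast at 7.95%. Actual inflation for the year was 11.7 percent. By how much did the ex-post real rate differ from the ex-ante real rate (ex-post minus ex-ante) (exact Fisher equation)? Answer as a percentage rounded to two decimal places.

-3.25%

Ex-ante: (1 + 0.0450)/(1 + 0.0795) − 1 = -3.1959%
Ex-post: (1 + 0.0450)/(1 + 0.1170) − 1 = -6.4458%
Difference (ex-post − ex-ante) = -3.2499% → -3.25%.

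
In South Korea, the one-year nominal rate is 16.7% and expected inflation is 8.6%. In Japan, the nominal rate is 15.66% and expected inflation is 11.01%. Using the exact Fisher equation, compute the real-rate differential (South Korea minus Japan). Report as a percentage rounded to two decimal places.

3.27%

South Korea: (1 + 0.1670)/(1 + 0.0860) − 1 = 7.4586%
Japan: (1 + 0.1566)/(1 + 0.1101) − 1 = 4.1888%
Differential = 7.4586% − 4.1888% = 3.2698% → 3.27%.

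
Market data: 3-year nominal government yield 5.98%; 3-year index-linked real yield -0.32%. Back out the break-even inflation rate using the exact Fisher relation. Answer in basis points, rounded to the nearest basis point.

632 basis points

(1 + π) = (1 + i)/(1 + r) = 1.05980 / 0.99680 = 1.063202
Break-even inflation = 1.063202 − 1 → 632 basis points.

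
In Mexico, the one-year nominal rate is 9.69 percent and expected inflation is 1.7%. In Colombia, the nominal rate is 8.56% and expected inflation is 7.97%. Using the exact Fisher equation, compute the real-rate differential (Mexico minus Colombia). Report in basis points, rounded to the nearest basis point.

731 basis points

Mexico: (1 + 0.0969)/(1 + 0.0170) − 1 = 7.8564%
Colombia: (1 + 0.0856)/(1 + 0.0797) − 1 = 0.5464%
Differential = 7.8564% − 0.5464% = 7.3100% → 731 basis points.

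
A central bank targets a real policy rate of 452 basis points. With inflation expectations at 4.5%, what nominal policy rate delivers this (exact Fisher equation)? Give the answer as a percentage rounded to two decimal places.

(1 + i) = (1 + r)(1 + π) = 1.04520 × 1.04500 = 1.092234
i = 1.092234 − 1, so the required nominal rate is 9.22%.

9.22%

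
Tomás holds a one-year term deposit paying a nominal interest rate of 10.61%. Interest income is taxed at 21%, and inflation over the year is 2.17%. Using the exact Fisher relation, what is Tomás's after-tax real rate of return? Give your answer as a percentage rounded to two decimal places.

After-tax nominal return = 10.61% × (1 − 0.21) = 8.3819%.
1 + r = 1.083819 / 1.02170 = 1.060800
After-tax real rate = 1.060800 − 1 → 6.08%.

6.08%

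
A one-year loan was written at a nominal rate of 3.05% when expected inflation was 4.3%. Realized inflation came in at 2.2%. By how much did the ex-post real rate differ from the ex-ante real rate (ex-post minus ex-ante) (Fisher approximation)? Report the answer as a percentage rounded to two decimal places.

Ex-ante: 3.05% − 4.3% = -1.250%
Ex-post: 3.05% − 2.2% = 0.850%
Difference (ex-post − ex-ante) = 2.1000% → 2.10%.

2.10%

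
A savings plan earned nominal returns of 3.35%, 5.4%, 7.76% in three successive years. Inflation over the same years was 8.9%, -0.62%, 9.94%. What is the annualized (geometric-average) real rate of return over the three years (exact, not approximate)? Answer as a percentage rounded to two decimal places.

Nominal growth factor = 1.0335 × 1.0540 × 1.0776 = 1.17383938
Price-level growth factor = 1.0890 × 0.9938 × 1.0994 = 1.18982367
Real growth factor = 1.17383938 / 1.18982367 = 0.98656583
Annualized real rate = 0.98656583^(1/3) − 1 = -0.4498% → -0.45%.

-0.45%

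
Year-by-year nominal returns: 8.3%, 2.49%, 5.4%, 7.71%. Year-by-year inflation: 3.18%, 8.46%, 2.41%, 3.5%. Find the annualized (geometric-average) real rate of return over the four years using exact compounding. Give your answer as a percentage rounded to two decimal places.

1.52%

Compound the nominal returns: 1.0830 × 1.0249 × 1.0540 × 1.0771 = 1.26010457.
Compound inflation: 1.0318 × 1.0846 × 1.0241 × 1.0350 = 1.18617247.
Deflate: 1.26010457 / 1.18617247 = 1.06232829.
Annualized real rate = 1.06232829^(1/4) − 1 = 1.5231% → 1.52%.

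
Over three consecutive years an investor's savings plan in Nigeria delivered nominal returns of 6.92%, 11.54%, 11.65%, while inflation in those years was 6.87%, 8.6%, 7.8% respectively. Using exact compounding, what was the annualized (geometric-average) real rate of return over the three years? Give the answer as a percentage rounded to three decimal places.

2.097%

Nominal growth factor = 1.0692 × 1.1154 × 1.1165 = 1.33152191
Price-level growth factor = 1.0687 × 1.0860 × 1.0780 = 1.25113564
Real growth factor = 1.33152191 / 1.25113564 = 1.06425065
Annualized real rate = 1.06425065^(1/3) − 1 = 2.0974% → 2.097%.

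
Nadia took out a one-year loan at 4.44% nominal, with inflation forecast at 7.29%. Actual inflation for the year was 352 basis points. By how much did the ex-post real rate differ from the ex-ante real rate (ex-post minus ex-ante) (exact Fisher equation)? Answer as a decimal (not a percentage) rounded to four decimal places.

0.0355

Ex-ante: (1 + 0.0444)/(1 + 0.0729) − 1 = -2.6564%
Ex-post: (1 + 0.0444)/(1 + 0.0352) − 1 = 0.8887%
Difference (ex-post − ex-ante) = 3.5451% → 0.0355.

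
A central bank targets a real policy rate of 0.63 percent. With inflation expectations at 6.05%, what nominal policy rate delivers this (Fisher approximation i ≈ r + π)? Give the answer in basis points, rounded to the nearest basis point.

668 basis points

i ≈ r + π = 0.63% + 6.05% = 668 basis points.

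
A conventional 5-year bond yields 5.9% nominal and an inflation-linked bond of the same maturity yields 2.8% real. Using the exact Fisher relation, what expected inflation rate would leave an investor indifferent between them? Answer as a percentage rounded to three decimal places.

3.016%

(1 + π) = (1 + i)/(1 + r) = 1.05900 / 1.02800 = 1.030156
Break-even inflation = 1.030156 − 1 → 3.016%.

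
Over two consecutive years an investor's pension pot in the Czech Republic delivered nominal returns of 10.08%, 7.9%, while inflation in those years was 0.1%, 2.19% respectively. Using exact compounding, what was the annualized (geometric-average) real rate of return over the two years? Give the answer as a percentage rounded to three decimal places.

7.757%

Compound the nominal returns: 1.1008 × 1.0790 = 1.18776320.
Compound inflation: 1.0010 × 1.0219 = 1.02292190.
Deflate: 1.18776320 / 1.02292190 = 1.16114749.
Annualized real rate = 1.16114749^(1/2) − 1 = 7.7566% → 7.757%.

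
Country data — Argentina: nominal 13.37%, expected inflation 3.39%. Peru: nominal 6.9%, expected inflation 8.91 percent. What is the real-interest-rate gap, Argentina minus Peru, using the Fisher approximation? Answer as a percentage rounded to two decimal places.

11.99%

Argentina: 13.37% − 3.39% = 9.980%
Peru: 6.9% − 8.91% = -2.010%
Differential = 11.990% → 11.99%.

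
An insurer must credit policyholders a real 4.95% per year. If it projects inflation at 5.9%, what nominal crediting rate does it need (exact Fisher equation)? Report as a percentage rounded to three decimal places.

11.142%

(1 + i) = (1 + r)(1 + π) = 1.04950 × 1.05900 = 1.1114205
i = 1.1114205 − 1, so the required nominal rate is 11.142%.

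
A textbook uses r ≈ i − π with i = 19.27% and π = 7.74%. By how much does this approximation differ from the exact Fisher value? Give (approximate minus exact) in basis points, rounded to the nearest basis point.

83 basis points

Approximate: r ≈ 19.270% − 7.740% = 11.5300%
Exact: (1 + 0.1927)/(1 + 0.0774) − 1 = 10.7017%
Error = 11.5300% − 10.7017% = 0.8283% → 83 basis points.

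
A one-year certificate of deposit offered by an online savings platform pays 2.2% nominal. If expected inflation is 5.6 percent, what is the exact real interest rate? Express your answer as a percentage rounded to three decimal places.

By the Fisher relation, 1 + r = (1 + i)/(1 + π).
1 + r = 1.02200 / 1.05600 = 0.967803
r = 0.967803 − 1 = -3.2197%, i.e. -3.220%.

-3.220%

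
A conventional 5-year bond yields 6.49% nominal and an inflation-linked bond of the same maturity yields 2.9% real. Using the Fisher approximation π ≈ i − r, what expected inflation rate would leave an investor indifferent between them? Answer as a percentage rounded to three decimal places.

3.590%

π ≈ i − r = 6.49% − 2.9% → 3.590%.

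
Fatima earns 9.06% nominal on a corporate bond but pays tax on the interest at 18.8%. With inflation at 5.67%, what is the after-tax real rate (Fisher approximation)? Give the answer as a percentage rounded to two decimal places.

After-tax nominal return = 9.06% × (1 − 0.188) = 7.35672%.
r ≈ 7.35672% − 5.67% → 1.69%.

1.69%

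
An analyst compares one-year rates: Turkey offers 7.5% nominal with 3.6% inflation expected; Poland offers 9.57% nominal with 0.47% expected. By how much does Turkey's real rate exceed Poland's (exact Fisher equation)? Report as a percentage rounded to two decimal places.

Turkey: (1 + 0.0750)/(1 + 0.0360) − 1 = 3.7645%
Poland: (1 + 0.0957)/(1 + 0.0047) − 1 = 9.0574%
Differential = 3.7645% − 9.0574% = -5.2930% → -5.29%.

-5.29%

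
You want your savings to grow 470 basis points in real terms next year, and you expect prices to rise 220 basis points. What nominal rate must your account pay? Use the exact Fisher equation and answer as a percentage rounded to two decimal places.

7.00%

(1 + i) = (1 + r)(1 + π) = 1.04700 × 1.02200 = 1.070034
i = 1.070034 − 1, so the required nominal rate is 7.00%.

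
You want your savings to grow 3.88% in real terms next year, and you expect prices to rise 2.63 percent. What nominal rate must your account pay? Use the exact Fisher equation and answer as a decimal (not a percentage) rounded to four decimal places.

0.0661

(1 + i) = (1 + r)(1 + π) = 1.03880 × 1.02630 = 1.06612044
i = 1.06612044 − 1, so the required nominal rate is 0.0661.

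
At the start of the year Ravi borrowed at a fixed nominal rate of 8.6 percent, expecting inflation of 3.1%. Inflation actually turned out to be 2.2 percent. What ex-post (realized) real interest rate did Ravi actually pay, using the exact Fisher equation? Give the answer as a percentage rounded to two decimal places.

6.26%

Ex-post: (1 + 0.0860)/(1 + 0.0220) − 1 = 6.2622%
So the realized real rate is 6.26%.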